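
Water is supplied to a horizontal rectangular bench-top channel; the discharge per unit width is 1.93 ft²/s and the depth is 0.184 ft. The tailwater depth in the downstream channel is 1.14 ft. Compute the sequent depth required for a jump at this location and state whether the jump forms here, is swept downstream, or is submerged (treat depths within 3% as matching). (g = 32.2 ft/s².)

V₁ = q/y₁ = 1.93/0.184 = 10.5 ft/s. Fr₁ = V₁/√(g·y₁) = 10.5/√(32.2×0.184) = 4.31.
By Bélanger, y₂/y₁ = ½[√(1 + 8Fr₁²) − 1] = ½[√149.6 − 1] = 5.61.
y₂ = 5.61 × 0.184 = 1.03 ft.
Tailwater y_tw = 1.14 ft: y_tw > y₂, so the jump is submerged.

y₂ = 1.03 ft; the jump is submerged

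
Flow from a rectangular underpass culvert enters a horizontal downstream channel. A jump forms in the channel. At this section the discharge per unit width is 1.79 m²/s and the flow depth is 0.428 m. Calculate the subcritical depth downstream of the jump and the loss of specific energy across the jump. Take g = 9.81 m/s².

y₂ = 1.04 m; ΔE = 0.129 m

V₁ = q/y₁ = 1.79/0.428 = 4.18 m/s. Fr₁ = V₁/√(g·y₁) = 4.18/√(9.81×0.428) = 2.04.
Conjugate-depth relation: y₂/y₁ = ½[√(1 + 8Fr₁²) − 1] = ½[√34.33 − 1] = 2.43.
y₂ = 2.43 × 0.428 = 1.04 m.
V₂ = q/y₂ = 1.79/1.04 = 1.72 m/s. E₁ = y₁ + V₁²/2g = 1.32 m; E₂ = y₂ + V₂²/2g = 1.19 m. ΔE = E₁ − E₂ = 0.129 m.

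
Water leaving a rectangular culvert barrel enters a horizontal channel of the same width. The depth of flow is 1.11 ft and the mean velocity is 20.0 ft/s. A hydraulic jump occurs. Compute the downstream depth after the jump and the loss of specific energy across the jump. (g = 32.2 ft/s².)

Fr₁ = V₁/√(g·y₁) = 20.0/√(32.2×1.11) = 3.35.
By Bélanger, y₂/y₁ = ½[√(1 + 8Fr₁²) − 1] = ½[√90.53 − 1] = 4.26.
y₂ = 4.26 × 1.11 = 4.73 ft.
q = V₁·y₁ = 20.0 × 1.11 = 22.2 ft²/s. V₂ = q/y₂ = 22.2/4.73 = 4.70 ft/s. E₁ = y₁ + V₁²/2g = 7.32 ft; E₂ = y₂ + V₂²/2g = 5.07 ft. ΔE = E₁ − E₂ = 2.25 ft.

y₂ = 4.73 ft; ΔE = 2.25 ft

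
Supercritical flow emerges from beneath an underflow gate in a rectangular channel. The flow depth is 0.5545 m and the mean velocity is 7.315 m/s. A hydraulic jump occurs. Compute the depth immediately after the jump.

Fr₁ = V₁/√(g·y₁) = 7.315/√(9.81×0.5545) = 3.136.
Sequent-depth ratio: y₂/y₁ = ½[√(1 + 8Fr₁²) − 1] = ½[√79.695 − 1] = 3.964.
y₂ = 3.964 × 0.5545 = 2.198 m.

y₂ = 2.198 m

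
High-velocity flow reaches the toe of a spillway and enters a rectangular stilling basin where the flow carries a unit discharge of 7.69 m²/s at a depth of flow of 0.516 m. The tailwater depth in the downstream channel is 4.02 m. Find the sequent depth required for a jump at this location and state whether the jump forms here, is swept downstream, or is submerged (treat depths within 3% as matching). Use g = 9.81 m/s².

y₂ = 4.58 m; the jump is swept downstream

V₁ = q/y₁ = 7.69/0.516 = 14.9 m/s. Fr₁ = V₁/√(g·y₁) = 14.9/√(9.81×0.516) = 6.62.
Conjugate-depth relation: y₂/y₁ = ½[√(1 + 8Fr₁²) − 1] = ½[√352.0 − 1] = 8.88.
y₂ = 8.88 × 0.516 = 4.58 m.
Tailwater y_tw = 4.02 m: y_tw < y₂, so the jump is swept downstream.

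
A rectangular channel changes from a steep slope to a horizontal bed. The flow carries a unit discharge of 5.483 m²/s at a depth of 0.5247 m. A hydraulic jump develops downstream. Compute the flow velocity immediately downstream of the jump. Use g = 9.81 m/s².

V₁ = q/y₁ = 5.483/0.5247 = 10.45 m/s. Fr₁ = V₁/√(g·y₁) = 10.45/√(9.81×0.5247) = 4.606.
Conjugate-depth relation: y₂/y₁ = ½[√(1 + 8Fr₁²) − 1] = ½[√170.72 − 1] = 6.033.
y₂ = 6.033 × 0.5247 = 3.165 m.
V₂ = q/y₂ = 5.483/3.165 = 1.732 m/s.

V₂ = 1.732 m/s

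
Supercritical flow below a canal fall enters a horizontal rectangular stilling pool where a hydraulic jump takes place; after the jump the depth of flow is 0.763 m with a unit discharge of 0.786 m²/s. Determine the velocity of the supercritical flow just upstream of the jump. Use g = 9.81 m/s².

V₂ = q/y₂ = 0.786/0.763 = 1.03 m/s; Fr₂ = V₂/√(g·y₂) = 0.377.
Since the conjugate-depth ratio holds either way, y₁/y₂ = ½[√(1 + 8Fr₂²) − 1] = ½[√2.134 − 1] = 0.230.
y₁ = 0.230 × 0.763 = 0.176 m.
V₁ = q/y₁ = 0.786/0.176 = 4.47 m/s.

V₁ = 4.47 m/s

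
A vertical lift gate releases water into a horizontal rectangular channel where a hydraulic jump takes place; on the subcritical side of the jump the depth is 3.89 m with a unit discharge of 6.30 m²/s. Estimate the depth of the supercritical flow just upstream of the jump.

y₁ = 0.476 m

V₂ = q/y₂ = 6.30/3.89 = 1.62 m/s; Fr₂ = V₂/√(g·y₂) = 0.262.
The Bélanger relation is symmetric: y₁/y₂ = ½[√(1 + 8Fr₂²) − 1] = ½[√1.550 − 1] = 0.122.
y₁ = 0.122 × 3.89 = 0.476 m.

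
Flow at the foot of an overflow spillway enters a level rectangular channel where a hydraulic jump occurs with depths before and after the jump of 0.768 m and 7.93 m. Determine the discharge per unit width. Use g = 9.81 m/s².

For a rectangular channel the momentum equation gives q² = ½·g·y₁·y₂·(y₁ + y₂) = ½×9.81×0.768×7.93×8.70 = 260.
q = √260 = 16.1 m²/s.

q = 16.1 m²/s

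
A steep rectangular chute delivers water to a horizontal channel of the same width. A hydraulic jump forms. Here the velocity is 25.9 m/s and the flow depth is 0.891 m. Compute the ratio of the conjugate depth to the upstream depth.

y₂/y₁ = 11.9

Fr₁ = V₁/√(g·y₁) = 25.9/√(9.81×0.891) = 8.76.
Sequent-depth ratio: y₂/y₁ = ½[√(1 + 8Fr₁²) − 1] = ½[√615.0 − 1] = 11.9.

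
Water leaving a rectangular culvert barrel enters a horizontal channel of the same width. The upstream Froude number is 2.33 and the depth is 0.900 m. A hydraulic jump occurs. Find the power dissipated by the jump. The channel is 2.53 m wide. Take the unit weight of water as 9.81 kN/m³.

Fr₁ = 2.33 (given).
Sequent-depth ratio: y₂/y₁ = ½[√(1 + 8Fr₁²) − 1] = ½[√44.43 − 1] = 2.83.
y₂ = 2.83 × 0.900 = 2.55 m.
Head loss: ΔE = (y₂ − y₁)³/(4y₁y₂) = (2.55 − 0.900)³/(4×0.900×2.55) = 4.49/9.18 = 0.489 m.
V₁ = Fr₁·√(g·y₁) = 2.33×√(9.81×0.900) = 6.92 m/s; q = V₁·y₁ = 6.23 m²/s. Q = q·b = 6.23 × 2.53 = 15.8 m³/s. P = γ·Q·ΔE = 9.81 × 15.8 × 0.489 = 75.6 kW.

P = 75.6 kW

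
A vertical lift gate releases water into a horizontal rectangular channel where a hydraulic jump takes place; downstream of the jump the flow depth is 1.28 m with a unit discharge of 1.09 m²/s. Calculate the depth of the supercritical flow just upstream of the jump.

V₂ = q/y₂ = 1.09/1.28 = 0.852 m/s; Fr₂ = V₂/√(g·y₂) = 0.240.
The Bélanger relation is symmetric: y₁/y₂ = ½[√(1 + 8Fr₂²) − 1] = ½[√1.462 − 1] = 0.105.
y₁ = 0.105 × 1.28 = 0.134 m.

y₁ = 0.134 m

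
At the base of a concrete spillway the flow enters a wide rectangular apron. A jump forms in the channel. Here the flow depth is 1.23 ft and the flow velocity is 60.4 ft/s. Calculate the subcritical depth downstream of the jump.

Fr₁ = V₁/√(g·y₁) = 60.4/√(32.2×1.23) = 9.60.
Conjugate-depth relation: y₂/y₁ = ½[√(1 + 8Fr₁²) − 1] = ½[√737.9 − 1] = 13.1.
y₂ = 13.1 × 1.23 = 16.1 ft.

y₂ = 16.1 ft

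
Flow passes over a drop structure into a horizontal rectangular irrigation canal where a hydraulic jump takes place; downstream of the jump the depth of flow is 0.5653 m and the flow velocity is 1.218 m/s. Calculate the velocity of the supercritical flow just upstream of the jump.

V₁ = 3.155 m/s

Fr₂ = V₂/√(g·y₂) = 1.218/√(9.81×0.5653) = 0.5172.
Applying the sequent-depth relation in reverse, y₁/y₂ = ½[√(1 + 8Fr₂²) − 1] = ½[√3.1401 − 1] = 0.3860.
y₁ = 0.3860 × 0.5653 = 0.2182 m.
V₁ = q/y₁ = 0.6885/0.2182 = 3.155 m/s.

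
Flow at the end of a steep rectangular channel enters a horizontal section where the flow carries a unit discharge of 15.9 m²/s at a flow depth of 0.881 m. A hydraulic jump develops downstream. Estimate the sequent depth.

y₂ = 7.22 m

V₁ = q/y₁ = 15.9/0.881 = 18.0 m/s. Fr₁ = V₁/√(g·y₁) = 18.0/√(9.81×0.881) = 6.14.
By Bélanger, y₂/y₁ = ½[√(1 + 8Fr₁²) − 1] = ½[√302.5 − 1] = 8.20.
y₂ = 8.20 × 0.881 = 7.22 m.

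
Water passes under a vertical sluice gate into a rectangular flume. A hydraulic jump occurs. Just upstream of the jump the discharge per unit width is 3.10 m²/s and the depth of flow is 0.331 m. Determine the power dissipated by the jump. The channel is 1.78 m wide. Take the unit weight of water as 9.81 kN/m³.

P = 132 kW

V₁ = q/y₁ = 3.10/0.331 = 9.37 m/s. Fr₁ = V₁/√(g·y₁) = 9.37/√(9.81×0.331) = 5.20.
Sequent-depth ratio: y₂/y₁ = ½[√(1 + 8Fr₁²) − 1] = ½[√217.1 − 1] = 6.87.
y₂ = 6.87 × 0.331 = 2.27 m.
Head loss: ΔE = (y₂ − y₁)³/(4y₁y₂) = (2.27 − 0.331)³/(4×0.331×2.27) = 7.32/3.01 = 2.43 m.
Q = q·b = 3.10 × 1.78 = 5.52 m³/s. P = γ·Q·ΔE = 9.81 × 5.52 × 2.43 = 132 kW.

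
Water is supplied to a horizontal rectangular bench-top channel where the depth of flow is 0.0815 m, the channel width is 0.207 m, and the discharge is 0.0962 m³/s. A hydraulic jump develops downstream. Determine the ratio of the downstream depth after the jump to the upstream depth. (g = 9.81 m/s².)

y₂/y₁ = 8.53

q = Q/b = 0.0962/0.207 = 0.465 m²/s; V₁ = q/y₁ = 5.70 m/s. Fr₁ = V₁/√(g·y₁) = 6.38.
Sequent-depth ratio: y₂/y₁ = ½[√(1 + 8Fr₁²) − 1] = ½[√326.4 − 1] = 8.53.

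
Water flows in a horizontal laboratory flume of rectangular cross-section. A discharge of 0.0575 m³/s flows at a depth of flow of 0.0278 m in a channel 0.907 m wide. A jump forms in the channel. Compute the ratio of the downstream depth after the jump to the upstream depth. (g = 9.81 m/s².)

q = Q/b = 0.0575/0.907 = 0.0634 m²/s; V₁ = q/y₁ = 2.28 m/s. Fr₁ = V₁/√(g·y₁) = 4.37.
By Bélanger, y₂/y₁ = ½[√(1 + 8Fr₁²) − 1] = ½[√153.5 − 1] = 5.70.

y₂/y₁ = 5.70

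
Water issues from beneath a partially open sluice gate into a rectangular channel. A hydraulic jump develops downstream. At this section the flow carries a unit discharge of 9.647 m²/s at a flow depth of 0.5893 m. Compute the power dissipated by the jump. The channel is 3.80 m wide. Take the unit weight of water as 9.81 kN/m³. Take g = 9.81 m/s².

V₁ = q/y₁ = 9.647/0.5893 = 16.37 m/s. Fr₁ = V₁/√(g·y₁) = 16.37/√(9.81×0.5893) = 6.809.
By Bélanger, y₂/y₁ = ½[√(1 + 8Fr₁²) − 1] = ½[√371.85 − 1] = 9.142.
y₂ = 9.142 × 0.5893 = 5.387 m.
Head loss: ΔE = (y₂ − y₁)³/(4y₁y₂) = (5.387 − 0.5893)³/(4×0.5893×5.387) = 110.4/12.70 = 8.697 m.
Q = q·b = 9.647 × 3.80 = 36.66 m³/s. P = γ·Q·ΔE = 9.81 × 36.66 × 8.697 = 3128 kW.

P = 3128 kW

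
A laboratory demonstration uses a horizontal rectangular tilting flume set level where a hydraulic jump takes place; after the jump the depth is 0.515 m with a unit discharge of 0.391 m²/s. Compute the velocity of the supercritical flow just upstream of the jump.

V₁ = 3.96 m/s

V₂ = q/y₂ = 0.391/0.515 = 0.759 m/s; Fr₂ = V₂/√(g·y₂) = 0.338.
From the momentum equation (using Fr₂), y₁/y₂ = ½[√(1 + 8Fr₂²) − 1] = ½[√1.913 − 1] = 0.192.
y₁ = 0.192 × 0.515 = 0.0986 m.
V₁ = q/y₁ = 0.391/0.0986 = 3.96 m/s.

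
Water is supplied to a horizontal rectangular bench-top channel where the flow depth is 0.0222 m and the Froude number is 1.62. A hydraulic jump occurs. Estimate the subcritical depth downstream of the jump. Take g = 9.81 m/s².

y₂ = 0.0410 m

Fr₁ = 1.62 (given).
From the momentum equation for a rectangular channel, y₂/y₁ = ½[√(1 + 8Fr₁²) − 1] = ½[√22.00 − 1] = 1.84.
y₂ = 1.84 × 0.0222 = 0.0410 m.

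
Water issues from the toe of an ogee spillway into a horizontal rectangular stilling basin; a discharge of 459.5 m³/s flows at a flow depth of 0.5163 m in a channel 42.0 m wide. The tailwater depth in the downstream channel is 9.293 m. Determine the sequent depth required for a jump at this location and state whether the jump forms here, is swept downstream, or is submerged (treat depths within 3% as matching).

q = Q/b = 459.5/42.0 = 10.94 m²/s; V₁ = q/y₁ = 21.19 m/s. Fr₁ = V₁/√(g·y₁) = 9.416.
From the momentum equation for a rectangular channel, y₂/y₁ = ½[√(1 + 8Fr₁²) − 1] = ½[√710.23 − 1] = 12.83.
y₂ = 12.83 × 0.5163 = 6.622 m.
Tailwater y_tw = 9.293 m: y_tw > y₂, so the jump is submerged.

y₂ = 6.622 m; the jump is submerged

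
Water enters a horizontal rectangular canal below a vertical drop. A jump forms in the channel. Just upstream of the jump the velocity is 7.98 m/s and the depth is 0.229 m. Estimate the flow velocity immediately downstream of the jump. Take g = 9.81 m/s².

Fr₁ = V₁/√(g·y₁) = 7.98/√(9.81×0.229) = 5.32.
From the momentum equation for a rectangular channel, y₂/y₁ = ½[√(1 + 8Fr₁²) − 1] = ½[√227.8 − 1] = 7.05.
y₂ = 7.05 × 0.229 = 1.61 m.
q = V₁·y₁ = 7.98 × 0.229 = 1.83 m²/s.
V₂ = q/y₂ = 1.83/1.61 = 1.13 m/s.

V₂ = 1.13 m/s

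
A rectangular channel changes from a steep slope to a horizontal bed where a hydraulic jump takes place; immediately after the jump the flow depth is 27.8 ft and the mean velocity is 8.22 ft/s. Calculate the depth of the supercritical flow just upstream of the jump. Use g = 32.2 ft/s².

y₁ = 3.70 ft

Fr₂ = V₂/√(g·y₂) = 8.22/√(32.2×27.8) = 0.275.
Since the conjugate-depth ratio holds either way, y₁/y₂ = ½[√(1 + 8Fr₂²) − 1] = ½[√1.604 − 1] = 0.133.
y₁ = 0.133 × 27.8 = 3.70 ft.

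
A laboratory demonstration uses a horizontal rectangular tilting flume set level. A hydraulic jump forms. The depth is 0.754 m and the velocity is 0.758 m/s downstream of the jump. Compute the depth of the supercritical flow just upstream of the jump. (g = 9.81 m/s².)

Fr₂ = V₂/√(g·y₂) = 0.758/√(9.81×0.754) = 0.279.
The Bélanger relation is symmetric: y₁/y₂ = ½[√(1 + 8Fr₂²) − 1] = ½[√1.621 − 1] = 0.137.
y₁ = 0.137 × 0.754 = 0.103 m.

y₁ = 0.103 m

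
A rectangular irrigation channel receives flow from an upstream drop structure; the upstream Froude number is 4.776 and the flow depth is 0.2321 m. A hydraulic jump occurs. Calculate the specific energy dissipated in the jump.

Fr₁ = 4.776 (given).
From the momentum equation for a rectangular channel, y₂/y₁ = ½[√(1 + 8Fr₁²) − 1] = ½[√183.48 − 1] = 6.273.
y₂ = 6.273 × 0.2321 = 1.456 m.
Head loss: ΔE = (y₂ − y₁)³/(4y₁y₂) = (1.456 − 0.2321)³/(4×0.2321×1.456) = 1.833/1.352 = 1.356 m.

ΔE = 1.356 m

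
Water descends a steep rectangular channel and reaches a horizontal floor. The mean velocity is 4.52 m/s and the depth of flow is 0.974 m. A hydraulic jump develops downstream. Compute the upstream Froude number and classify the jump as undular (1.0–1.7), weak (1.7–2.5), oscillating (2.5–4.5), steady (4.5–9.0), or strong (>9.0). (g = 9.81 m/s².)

Fr₁ = 1.46; undular jump

Fr₁ = V₁/√(g·y₁) = 4.52/√(9.81×0.974) = 1.46.
Fr₁ = 1.46 lies in the undular range.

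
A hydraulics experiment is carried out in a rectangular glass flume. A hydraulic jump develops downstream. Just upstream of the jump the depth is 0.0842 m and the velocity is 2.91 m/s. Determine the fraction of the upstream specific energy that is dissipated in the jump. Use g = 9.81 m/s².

Fr₁ = V₁/√(g·y₁) = 2.91/√(9.81×0.0842) = 3.20.
Sequent-depth ratio: y₂/y₁ = ½[√(1 + 8Fr₁²) − 1] = ½[√83.02 − 1] = 4.06.
y₂ = 4.06 × 0.0842 = 0.341 m.
E₁ = y₁ + V₁²/2g = 0.516 m. ΔE = (y₂ − y₁)³/(4y₁y₂) = 0.148 m. ΔE/E₁ = 0.148/0.516 = 0.287.

ΔE/E₁ = 0.287 (28.7%)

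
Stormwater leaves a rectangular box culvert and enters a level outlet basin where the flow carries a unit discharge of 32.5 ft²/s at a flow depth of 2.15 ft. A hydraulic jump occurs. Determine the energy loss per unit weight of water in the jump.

V₁ = q/y₁ = 32.5/2.15 = 15.1 ft/s. Fr₁ = V₁/√(g·y₁) = 15.1/√(32.2×2.15) = 1.82.
By Bélanger, y₂/y₁ = ½[√(1 + 8Fr₁²) − 1] = ½[√27.40 − 1] = 2.12.
y₂ = 2.12 × 2.15 = 4.55 ft.
Head loss: ΔE = (y₂ − y₁)³/(4y₁y₂) = (4.55 − 2.15)³/(4×2.15×4.55) = 13.9/39.2 = 0.354 ft.

ΔE = 0.354 ft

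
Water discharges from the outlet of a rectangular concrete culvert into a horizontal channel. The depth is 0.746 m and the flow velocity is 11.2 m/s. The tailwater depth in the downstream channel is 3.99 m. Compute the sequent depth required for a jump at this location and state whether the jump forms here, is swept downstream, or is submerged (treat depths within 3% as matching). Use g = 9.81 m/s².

Fr₁ = V₁/√(g·y₁) = 11.2/√(9.81×0.746) = 4.14.
Bélanger equation: y₂/y₁ = ½[√(1 + 8Fr₁²) − 1] = ½[√138.1 − 1] = 5.38.
y₂ = 5.38 × 0.746 = 4.01 m.
Tailwater y_tw = 3.99 m: y_tw ≈ y₂, so the jump forms here.

y₂ = 4.01 m; the jump forms here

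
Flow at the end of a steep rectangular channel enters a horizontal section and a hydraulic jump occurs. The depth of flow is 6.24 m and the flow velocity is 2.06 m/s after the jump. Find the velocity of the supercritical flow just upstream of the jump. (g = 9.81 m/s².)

Fr₂ = V₂/√(g·y₂) = 2.06/√(9.81×6.24) = 0.263.
The Bélanger relation is symmetric: y₁/y₂ = ½[√(1 + 8Fr₂²) − 1] = ½[√1.555 − 1] = 0.123.
y₁ = 0.123 × 6.24 = 0.770 m.
V₁ = q/y₁ = 12.9/0.770 = 16.7 m/s.

V₁ = 16.7 m/s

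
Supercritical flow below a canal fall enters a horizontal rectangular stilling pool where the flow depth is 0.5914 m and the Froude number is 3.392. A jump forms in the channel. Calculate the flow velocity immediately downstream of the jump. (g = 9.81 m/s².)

Fr₁ = 3.392 (given).
By Bélanger, y₂/y₁ = ½[√(1 + 8Fr₁²) − 1] = ½[√93.045 − 1] = 4.323.
y₂ = 4.323 × 0.5914 = 2.557 m.
V₁ = Fr₁·√(g·y₁) = 3.392×√(9.81×0.5914) = 8.170 m/s; q = V₁·y₁ = 4.832 m²/s.
V₂ = q/y₂ = 4.832/2.557 = 1.890 m/s.

V₂ = 1.890 m/s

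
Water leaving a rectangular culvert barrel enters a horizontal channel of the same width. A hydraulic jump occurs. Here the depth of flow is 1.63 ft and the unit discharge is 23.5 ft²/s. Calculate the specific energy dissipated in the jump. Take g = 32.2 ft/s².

V₁ = q/y₁ = 23.5/1.63 = 14.4 ft/s. Fr₁ = V₁/√(g·y₁) = 14.4/√(32.2×1.63) = 1.99.
By Bélanger, y₂/y₁ = ½[√(1 + 8Fr₁²) − 1] = ½[√32.68 − 1] = 2.36.
y₂ = 2.36 × 1.63 = 3.84 ft.
Head loss: ΔE = (y₂ − y₁)³/(4y₁y₂) = (3.84 − 1.63)³/(4×1.63×3.84) = 10.9/25.1 = 0.433 ft.

ΔE = 0.433 ft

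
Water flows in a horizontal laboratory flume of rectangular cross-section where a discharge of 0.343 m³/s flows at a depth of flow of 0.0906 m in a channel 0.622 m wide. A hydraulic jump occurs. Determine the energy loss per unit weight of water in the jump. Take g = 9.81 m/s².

ΔE = 1.17 m

q = Q/b = 0.343/0.622 = 0.551 m²/s; V₁ = q/y₁ = 6.09 m/s. Fr₁ = V₁/√(g·y₁) = 6.46.
From the momentum equation for a rectangular channel, y₂/y₁ = ½[√(1 + 8Fr₁²) − 1] = ½[√334.5 − 1] = 8.64.
y₂ = 8.64 × 0.0906 = 0.783 m.
Head loss: ΔE = (y₂ − y₁)³/(4y₁y₂) = (0.783 − 0.0906)³/(4×0.0906×0.783) = 0.332/0.284 = 1.17 m.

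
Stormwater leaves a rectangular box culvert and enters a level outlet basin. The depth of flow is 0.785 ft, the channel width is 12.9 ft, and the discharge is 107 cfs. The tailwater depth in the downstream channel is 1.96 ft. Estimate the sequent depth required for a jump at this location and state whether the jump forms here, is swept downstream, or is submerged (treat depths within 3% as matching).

y₂ = 1.97 ft; the jump forms here

q = Q/b = 107/12.9 = 8.29 ft²/s; V₁ = q/y₁ = 10.6 ft/s. Fr₁ = V₁/√(g·y₁) = 2.10.
Sequent-depth ratio: y₂/y₁ = ½[√(1 + 8Fr₁²) − 1] = ½[√36.34 − 1] = 2.51.
y₂ = 2.51 × 0.785 = 1.97 ft.
Tailwater y_tw = 1.96 ft: y_tw ≈ y₂, so the jump forms here.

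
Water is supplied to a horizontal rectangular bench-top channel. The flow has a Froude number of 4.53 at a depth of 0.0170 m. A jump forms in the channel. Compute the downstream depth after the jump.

y₂ = 0.101 m

Fr₁ = 4.53 (given).
From the momentum equation for a rectangular channel, y₂/y₁ = ½[√(1 + 8Fr₁²) − 1] = ½[√165.2 − 1] = 5.93.
y₂ = 5.93 × 0.0170 = 0.101 m.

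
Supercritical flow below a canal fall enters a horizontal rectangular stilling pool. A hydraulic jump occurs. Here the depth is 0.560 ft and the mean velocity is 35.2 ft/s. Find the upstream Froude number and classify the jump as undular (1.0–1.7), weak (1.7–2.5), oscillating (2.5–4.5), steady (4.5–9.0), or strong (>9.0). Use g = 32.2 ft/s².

Fr₁ = 8.29; steady jump

Fr₁ = V₁/√(g·y₁) = 35.2/√(32.2×0.560) = 8.29.
Fr₁ = 8.29 lies in the steady range.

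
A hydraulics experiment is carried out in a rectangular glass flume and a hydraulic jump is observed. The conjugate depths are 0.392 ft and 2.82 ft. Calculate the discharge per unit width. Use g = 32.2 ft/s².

q = 7.56 ft²/s

For a rectangular channel the momentum equation gives q² = ½·g·y₁·y₂·(y₁ + y₂) = ½×32.2×0.392×2.82×3.21 = 57.2.
q = √57.2 = 7.56 ft²/s.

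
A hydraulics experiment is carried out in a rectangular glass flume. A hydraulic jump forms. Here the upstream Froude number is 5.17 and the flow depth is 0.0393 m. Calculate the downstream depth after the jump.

Fr₁ = 5.17 (given).
Sequent-depth ratio: y₂/y₁ = ½[√(1 + 8Fr₁²) − 1] = ½[√214.8 − 1] = 6.83.
y₂ = 6.83 × 0.0393 = 0.268 m.

y₂ = 0.268 m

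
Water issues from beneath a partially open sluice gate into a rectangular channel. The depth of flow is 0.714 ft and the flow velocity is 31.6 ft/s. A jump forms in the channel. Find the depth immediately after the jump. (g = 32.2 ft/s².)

Fr₁ = V₁/√(g·y₁) = 31.6/√(32.2×0.714) = 6.59.
Conjugate-depth relation: y₂/y₁ = ½[√(1 + 8Fr₁²) − 1] = ½[√348.5 − 1] = 8.83.
y₂ = 8.83 × 0.714 = 6.31 ft.

y₂ = 6.31 ft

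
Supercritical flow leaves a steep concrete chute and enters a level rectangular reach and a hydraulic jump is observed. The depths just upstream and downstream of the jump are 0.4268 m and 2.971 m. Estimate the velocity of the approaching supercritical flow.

V₁ = 10.77 m/s

For a rectangular channel the momentum equation gives q² = ½·g·y₁·y₂·(y₁ + y₂) = ½×9.81×0.4268×2.971×3.398 = 21.13.
q = √21.13 = 4.597 m²/s.
V₁ = q/y₁ = 4.597/0.4268 = 10.77 m/s.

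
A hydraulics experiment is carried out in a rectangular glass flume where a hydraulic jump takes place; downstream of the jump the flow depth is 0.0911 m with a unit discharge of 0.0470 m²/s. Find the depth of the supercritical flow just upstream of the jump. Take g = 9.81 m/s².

y₁ = 0.0382 m

V₂ = q/y₂ = 0.0470/0.0911 = 0.516 m/s; Fr₂ = V₂/√(g·y₂) = 0.546.
From the momentum equation (using Fr₂), y₁/y₂ = ½[√(1 + 8Fr₂²) − 1] = ½[√3.383 − 1] = 0.420.
y₁ = 0.420 × 0.0911 = 0.0382 m.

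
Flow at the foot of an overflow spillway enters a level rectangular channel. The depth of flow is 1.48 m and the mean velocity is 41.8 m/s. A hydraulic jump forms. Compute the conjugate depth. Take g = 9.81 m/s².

Fr₁ = V₁/√(g·y₁) = 41.8/√(9.81×1.48) = 11.0.
Bélanger equation: y₂/y₁ = ½[√(1 + 8Fr₁²) − 1] = ½[√963.7 − 1] = 15.0.
y₂ = 15.0 × 1.48 = 22.2 m.

y₂ = 22.2 m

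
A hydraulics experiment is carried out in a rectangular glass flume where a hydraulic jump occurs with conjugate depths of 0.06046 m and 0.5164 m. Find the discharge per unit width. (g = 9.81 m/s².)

For a rectangular channel the momentum equation gives q² = ½·g·y₁·y₂·(y₁ + y₂) = ½×9.81×0.06046×0.5164×0.5769 = 0.08834.
q = √0.08834 = 0.2972 m²/s.

q = 0.2972 m²/s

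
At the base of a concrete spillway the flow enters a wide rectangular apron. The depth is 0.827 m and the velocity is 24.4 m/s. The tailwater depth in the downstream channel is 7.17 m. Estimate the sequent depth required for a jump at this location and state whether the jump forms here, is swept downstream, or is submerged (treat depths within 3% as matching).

Fr₁ = V₁/√(g·y₁) = 24.4/√(9.81×0.827) = 8.57.
Bélanger equation: y₂/y₁ = ½[√(1 + 8Fr₁²) − 1] = ½[√588.1 − 1] = 11.6.
y₂ = 11.6 × 0.827 = 9.61 m.
Tailwater y_tw = 7.17 m: y_tw < y₂, so the jump is swept downstream.

y₂ = 9.61 m; the jump is swept downstream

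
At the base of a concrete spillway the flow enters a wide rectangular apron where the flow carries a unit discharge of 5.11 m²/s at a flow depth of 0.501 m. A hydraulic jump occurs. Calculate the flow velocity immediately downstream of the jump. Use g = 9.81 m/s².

V₂ = 1.69 m/s

V₁ = q/y₁ = 5.11/0.501 = 10.2 m/s. Fr₁ = V₁/√(g·y₁) = 10.2/√(9.81×0.501) = 4.60.
Sequent-depth ratio: y₂/y₁ = ½[√(1 + 8Fr₁²) − 1] = ½[√170.3 − 1] = 6.03.
y₂ = 6.03 × 0.501 = 3.02 m.
V₂ = q/y₂ = 5.11/3.02 = 1.69 m/s.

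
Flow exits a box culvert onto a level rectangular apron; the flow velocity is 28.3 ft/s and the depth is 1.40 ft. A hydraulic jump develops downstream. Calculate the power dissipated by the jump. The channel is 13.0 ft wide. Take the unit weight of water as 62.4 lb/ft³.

Fr₁ = V₁/√(g·y₁) = 28.3/√(32.2×1.40) = 4.21.
Sequent-depth ratio: y₂/y₁ = ½[√(1 + 8Fr₁²) − 1] = ½[√143.1 − 1] = 5.48.
y₂ = 5.48 × 1.40 = 7.67 ft.
Head loss: ΔE = (y₂ − y₁)³/(4y₁y₂) = (7.67 − 1.40)³/(4×1.40×7.67) = 247/43.0 = 5.75 ft.
q = V₁·y₁ = 28.3 × 1.40 = 39.6 ft²/s. Q = q·b = 39.6 × 13.0 = 515 cfs. P = γ·Q·ΔE/550 = 62.4 × 515 × 5.75 / 550 = 336 hp.

P = 336 hp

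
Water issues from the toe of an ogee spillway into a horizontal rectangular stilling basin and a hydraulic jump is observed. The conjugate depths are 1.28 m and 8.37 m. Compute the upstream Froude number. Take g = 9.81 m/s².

Fr₁ = 4.96

For a rectangular channel the momentum equation gives q² = ½·g·y₁·y₂·(y₁ + y₂) = ½×9.81×1.28×8.37×9.65 = 507.
q = √507 = 22.5 m²/s.
V₁ = q/y₁ = 17.6 m/s; Fr₁ = V₁/√(g·y₁) = 4.96.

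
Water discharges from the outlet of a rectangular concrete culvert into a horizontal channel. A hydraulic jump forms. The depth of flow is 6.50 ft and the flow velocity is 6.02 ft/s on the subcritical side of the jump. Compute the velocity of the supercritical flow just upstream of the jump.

Fr₂ = V₂/√(g·y₂) = 6.02/√(32.2×6.50) = 0.416.
Applying the sequent-depth relation in reverse, y₁/y₂ = ½[√(1 + 8Fr₂²) − 1] = ½[√2.385 − 1] = 0.272.
y₁ = 0.272 × 6.50 = 1.77 ft.
V₁ = q/y₁ = 39.1/1.77 = 22.1 ft/s.

V₁ = 22.1 ft/s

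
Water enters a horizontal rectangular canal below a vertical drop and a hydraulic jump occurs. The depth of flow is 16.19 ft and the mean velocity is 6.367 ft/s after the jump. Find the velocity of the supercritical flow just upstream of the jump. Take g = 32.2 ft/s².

V₁ = 46.54 ft/s

Fr₂ = V₂/√(g·y₂) = 6.367/√(32.2×16.19) = 0.2789.
From the momentum equation (using Fr₂), y₁/y₂ = ½[√(1 + 8Fr₂²) − 1] = ½[√1.6221 − 1] = 0.1368.
y₁ = 0.1368 × 16.19 = 2.215 ft.
V₁ = q/y₁ = 103.1/2.215 = 46.54 ft/s.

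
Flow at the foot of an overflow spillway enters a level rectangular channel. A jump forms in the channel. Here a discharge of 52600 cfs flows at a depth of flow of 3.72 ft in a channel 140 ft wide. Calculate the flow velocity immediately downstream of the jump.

V₂ = 8.04 ft/s

q = Q/b = 52600/140 = 376 ft²/s; V₁ = q/y₁ = 101 ft/s. Fr₁ = V₁/√(g·y₁) = 9.23.
From the momentum equation for a rectangular channel, y₂/y₁ = ½[√(1 + 8Fr₁²) − 1] = ½[√682.3 − 1] = 12.6.
y₂ = 12.6 × 3.72 = 46.7 ft.
V₂ = q/y₂ = 376/46.7 = 8.04 ft/s.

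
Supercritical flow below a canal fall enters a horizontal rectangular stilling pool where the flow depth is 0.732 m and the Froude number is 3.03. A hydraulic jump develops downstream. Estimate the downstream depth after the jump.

Fr₁ = 3.03 (given).
Conjugate-depth relation: y₂/y₁ = ½[√(1 + 8Fr₁²) − 1] = ½[√74.45 − 1] = 3.81.
y₂ = 3.81 × 0.732 = 2.79 m.

y₂ = 2.79 m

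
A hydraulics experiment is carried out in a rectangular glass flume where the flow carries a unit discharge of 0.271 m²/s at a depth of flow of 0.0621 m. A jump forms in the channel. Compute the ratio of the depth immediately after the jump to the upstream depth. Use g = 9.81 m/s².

V₁ = q/y₁ = 0.271/0.0621 = 4.36 m/s. Fr₁ = V₁/√(g·y₁) = 4.36/√(9.81×0.0621) = 5.59.
Conjugate-depth relation: y₂/y₁ = ½[√(1 + 8Fr₁²) − 1] = ½[√251.1 − 1] = 7.42.

y₂/y₁ = 7.42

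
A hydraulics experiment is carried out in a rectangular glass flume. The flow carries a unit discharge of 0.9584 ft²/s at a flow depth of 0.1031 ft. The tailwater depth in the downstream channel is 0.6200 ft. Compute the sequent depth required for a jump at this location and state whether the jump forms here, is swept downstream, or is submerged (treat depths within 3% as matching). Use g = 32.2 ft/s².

V₁ = q/y₁ = 0.9584/0.1031 = 9.296 ft/s. Fr₁ = V₁/√(g·y₁) = 9.296/√(32.2×0.1031) = 5.102.
From the momentum equation for a rectangular channel, y₂/y₁ = ½[√(1 + 8Fr₁²) − 1] = ½[√209.23 − 1] = 6.732.
y₂ = 6.732 × 0.1031 = 0.6941 ft.
Tailwater y_tw = 0.6200 ft: y_tw < y₂, so the jump is swept downstream.

y₂ = 0.6941 ft; the jump is swept downstream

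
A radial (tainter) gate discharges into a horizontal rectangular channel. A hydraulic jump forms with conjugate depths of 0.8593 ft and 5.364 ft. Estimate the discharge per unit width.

For a rectangular channel the momentum equation gives q² = ½·g·y₁·y₂·(y₁ + y₂) = ½×32.2×0.8593×5.364×6.223 = 461.8.
q = √461.8 = 21.49 ft²/s.

q = 21.49 ft²/s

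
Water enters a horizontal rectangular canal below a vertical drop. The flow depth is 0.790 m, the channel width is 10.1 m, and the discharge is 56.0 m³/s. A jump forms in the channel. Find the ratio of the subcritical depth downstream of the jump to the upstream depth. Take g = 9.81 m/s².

y₂/y₁ = 3.10

q = Q/b = 56.0/10.1 = 5.54 m²/s; V₁ = q/y₁ = 7.02 m/s. Fr₁ = V₁/√(g·y₁) = 2.52.
Conjugate-depth relation: y₂/y₁ = ½[√(1 + 8Fr₁²) − 1] = ½[√51.85 − 1] = 3.10.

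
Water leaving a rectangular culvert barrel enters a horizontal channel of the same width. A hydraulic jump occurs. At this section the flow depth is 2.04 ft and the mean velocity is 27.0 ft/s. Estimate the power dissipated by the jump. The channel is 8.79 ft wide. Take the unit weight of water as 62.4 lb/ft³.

P = 224 hp

Fr₁ = V₁/√(g·y₁) = 27.0/√(32.2×2.04) = 3.33.
By Bélanger, y₂/y₁ = ½[√(1 + 8Fr₁²) − 1] = ½[√89.78 − 1] = 4.24.
y₂ = 4.24 × 2.04 = 8.64 ft.
Head loss: ΔE = (y₂ − y₁)³/(4y₁y₂) = (8.64 − 2.04)³/(4×2.04×8.64) = 288/70.5 = 4.08 ft.
q = V₁·y₁ = 27.0 × 2.04 = 55.1 ft²/s. Q = q·b = 55.1 × 8.79 = 484 cfs. P = γ·Q·ΔE/550 = 62.4 × 484 × 4.08 / 550 = 224 hp.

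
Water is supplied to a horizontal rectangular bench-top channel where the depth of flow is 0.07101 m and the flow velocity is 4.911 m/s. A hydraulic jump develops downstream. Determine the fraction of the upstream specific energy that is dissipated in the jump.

Fr₁ = V₁/√(g·y₁) = 4.911/√(9.81×0.07101) = 5.884.
Conjugate-depth relation: y₂/y₁ = ½[√(1 + 8Fr₁²) − 1] = ½[√277.98 − 1] = 7.836.
y₂ = 7.836 × 0.07101 = 0.5565 m.
E₁ = y₁ + V₁²/2g = 1.300 m. ΔE = (y₂ − y₁)³/(4y₁y₂) = 0.7238 m. ΔE/E₁ = 0.7238/1.300 = 0.557.

ΔE/E₁ = 0.557 (55.7%)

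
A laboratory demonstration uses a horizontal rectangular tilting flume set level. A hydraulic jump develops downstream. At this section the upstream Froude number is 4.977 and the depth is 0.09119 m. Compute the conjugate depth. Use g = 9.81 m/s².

y₂ = 0.5979 m

Fr₁ = 4.977 (given).
By Bélanger, y₂/y₁ = ½[√(1 + 8Fr₁²) − 1] = ½[√199.16 − 1] = 6.556.
y₂ = 6.556 × 0.09119 = 0.5979 m.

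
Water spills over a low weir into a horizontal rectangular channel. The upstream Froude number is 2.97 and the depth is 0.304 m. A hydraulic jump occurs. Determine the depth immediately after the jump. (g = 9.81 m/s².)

Fr₁ = 2.97 (given).
By Bélanger, y₂/y₁ = ½[√(1 + 8Fr₁²) − 1] = ½[√71.57 − 1] = 3.73.
y₂ = 3.73 × 0.304 = 1.13 m.

y₂ = 1.13 m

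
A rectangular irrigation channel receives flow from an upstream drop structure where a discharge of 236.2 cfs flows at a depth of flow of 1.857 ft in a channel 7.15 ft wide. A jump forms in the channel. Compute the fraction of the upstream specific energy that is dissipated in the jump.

q = Q/b = 236.2/7.15 = 33.03 ft²/s; V₁ = q/y₁ = 17.79 ft/s. Fr₁ = V₁/√(g·y₁) = 2.301.
By Bélanger, y₂/y₁ = ½[√(1 + 8Fr₁²) − 1] = ½[√43.340 − 1] = 2.792.
y₂ = 2.792 × 1.857 = 5.184 ft.
E₁ = y₁ + V₁²/2g = 6.771 ft. ΔE = (y₂ − y₁)³/(4y₁y₂) = 0.9564 ft. ΔE/E₁ = 0.9564/6.771 = 0.141.

ΔE/E₁ = 0.141 (14.1%)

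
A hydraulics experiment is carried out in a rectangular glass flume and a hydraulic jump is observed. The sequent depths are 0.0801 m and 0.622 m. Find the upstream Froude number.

Fr₁ = 5.83

For a rectangular channel the momentum equation gives q² = ½·g·y₁·y₂·(y₁ + y₂) = ½×9.81×0.0801×0.622×0.702 = 0.172.
q = √0.172 = 0.414 m²/s.
V₁ = q/y₁ = 5.17 m/s; Fr₁ = V₁/√(g·y₁) = 5.83.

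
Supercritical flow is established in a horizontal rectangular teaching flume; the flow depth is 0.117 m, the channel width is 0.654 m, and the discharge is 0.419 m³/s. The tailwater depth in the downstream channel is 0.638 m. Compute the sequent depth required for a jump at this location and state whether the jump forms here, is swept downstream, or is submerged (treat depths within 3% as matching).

q = Q/b = 0.419/0.654 = 0.641 m²/s; V₁ = q/y₁ = 5.48 m/s. Fr₁ = V₁/√(g·y₁) = 5.11.
From the momentum equation for a rectangular channel, y₂/y₁ = ½[√(1 + 8Fr₁²) − 1] = ½[√210.0 − 1] = 6.75.
y₂ = 6.75 × 0.117 = 0.789 m.
Tailwater y_tw = 0.638 m: y_tw < y₂, so the jump is swept downstream.

y₂ = 0.789 m; the jump is swept downstream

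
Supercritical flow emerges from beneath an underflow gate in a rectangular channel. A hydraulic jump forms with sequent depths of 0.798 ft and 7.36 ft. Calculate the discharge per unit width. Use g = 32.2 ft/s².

For a rectangular channel the momentum equation gives q² = ½·g·y₁·y₂·(y₁ + y₂) = ½×32.2×0.798×7.36×8.16 = 771.
q = √771 = 27.8 ft²/s.

q = 27.8 ft²/s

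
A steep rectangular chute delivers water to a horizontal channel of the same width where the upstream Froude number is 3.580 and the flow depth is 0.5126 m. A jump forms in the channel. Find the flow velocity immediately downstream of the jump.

Fr₁ = 3.580 (given).
From the momentum equation for a rectangular channel, y₂/y₁ = ½[√(1 + 8Fr₁²) − 1] = ½[√103.53 − 1] = 4.588.
y₂ = 4.588 × 0.5126 = 2.352 m.
V₁ = Fr₁·√(g·y₁) = 3.580×√(9.81×0.5126) = 8.028 m/s; q = V₁·y₁ = 4.115 m²/s.
V₂ = q/y₂ = 4.115/2.352 = 1.750 m/s.

V₂ = 1.750 m/s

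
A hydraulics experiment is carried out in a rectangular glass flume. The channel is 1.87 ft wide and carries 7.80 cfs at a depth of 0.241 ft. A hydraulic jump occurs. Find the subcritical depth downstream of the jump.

q = Q/b = 7.80/1.87 = 4.17 ft²/s; V₁ = q/y₁ = 17.3 ft/s. Fr₁ = V₁/√(g·y₁) = 6.21.
Bélanger equation: y₂/y₁ = ½[√(1 + 8Fr₁²) − 1] = ½[√309.8 − 1] = 8.30.
y₂ = 8.30 × 0.241 = 2.00 ft.

y₂ = 2.00 ft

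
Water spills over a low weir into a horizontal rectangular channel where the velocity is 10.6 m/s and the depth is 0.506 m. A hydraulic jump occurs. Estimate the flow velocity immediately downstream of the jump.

V₂ = 1.70 m/s

Fr₁ = V₁/√(g·y₁) = 10.6/√(9.81×0.506) = 4.76.
Sequent-depth ratio: y₂/y₁ = ½[√(1 + 8Fr₁²) − 1] = ½[√182.1 − 1] = 6.25.
y₂ = 6.25 × 0.506 = 3.16 m.
q = V₁·y₁ = 10.6 × 0.506 = 5.36 m²/s.
V₂ = q/y₂ = 5.36/3.16 = 1.70 m/s.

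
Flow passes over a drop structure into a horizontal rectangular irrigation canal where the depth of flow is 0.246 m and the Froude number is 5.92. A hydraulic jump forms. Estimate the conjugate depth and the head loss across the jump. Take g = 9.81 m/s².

y₂ = 1.94 m; ΔE = 2.55 m

Fr₁ = 5.92 (given).
From the momentum equation for a rectangular channel, y₂/y₁ = ½[√(1 + 8Fr₁²) − 1] = ½[√281.4 − 1] = 7.89.
y₂ = 7.89 × 0.246 = 1.94 m.
V₁ = Fr₁·√(g·y₁) = 5.92×√(9.81×0.246) = 9.20 m/s; q = V₁·y₁ = 2.26 m²/s. V₂ = q/y₂ = 2.26/1.94 = 1.17 m/s. E₁ = y₁ + V₁²/2g = 4.56 m; E₂ = y₂ + V₂²/2g = 2.01 m. ΔE = E₁ − E₂ = 2.55 m.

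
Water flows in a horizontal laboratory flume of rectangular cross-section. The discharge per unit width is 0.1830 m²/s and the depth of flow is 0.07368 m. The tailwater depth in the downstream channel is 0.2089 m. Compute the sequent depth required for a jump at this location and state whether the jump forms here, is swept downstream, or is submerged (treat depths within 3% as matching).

V₁ = q/y₁ = 0.1830/0.07368 = 2.484 m/s. Fr₁ = V₁/√(g·y₁) = 2.484/√(9.81×0.07368) = 2.921.
Conjugate-depth relation: y₂/y₁ = ½[√(1 + 8Fr₁²) − 1] = ½[√69.277 − 1] = 3.662.
y₂ = 3.662 × 0.07368 = 0.2698 m.
Tailwater y_tw = 0.2089 m: y_tw < y₂, so the jump is swept downstream.

y₂ = 0.2698 m; the jump is swept downstream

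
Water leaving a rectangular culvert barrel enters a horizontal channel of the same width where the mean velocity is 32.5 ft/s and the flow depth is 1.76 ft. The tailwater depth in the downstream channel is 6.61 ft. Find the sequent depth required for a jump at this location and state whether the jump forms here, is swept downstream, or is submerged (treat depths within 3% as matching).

y₂ = 9.90 ft; the jump is swept downstream

Fr₁ = V₁/√(g·y₁) = 32.5/√(32.2×1.76) = 4.32.
Bélanger equation: y₂/y₁ = ½[√(1 + 8Fr₁²) − 1] = ½[√150.1 − 1] = 5.63.
y₂ = 5.63 × 1.76 = 9.90 ft.
Tailwater y_tw = 6.61 ft: y_tw < y₂, so the jump is swept downstream.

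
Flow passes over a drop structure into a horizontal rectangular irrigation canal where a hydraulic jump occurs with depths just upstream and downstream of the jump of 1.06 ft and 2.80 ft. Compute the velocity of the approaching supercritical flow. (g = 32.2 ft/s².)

V₁ = 12.8 ft/s

For a rectangular channel the momentum equation gives q² = ½·g·y₁·y₂·(y₁ + y₂) = ½×32.2×1.06×2.80×3.86 = 184.
q = √184 = 13.6 ft²/s.
V₁ = q/y₁ = 13.6/1.06 = 12.8 ft/s.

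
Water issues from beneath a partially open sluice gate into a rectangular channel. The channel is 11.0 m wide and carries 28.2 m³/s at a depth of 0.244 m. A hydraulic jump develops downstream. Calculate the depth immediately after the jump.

y₂ = 2.22 m

q = Q/b = 28.2/11.0 = 2.56 m²/s; V₁ = q/y₁ = 10.5 m/s. Fr₁ = V₁/√(g·y₁) = 6.79.
Bélanger equation: y₂/y₁ = ½[√(1 + 8Fr₁²) − 1] = ½[√369.9 − 1] = 9.12.
y₂ = 9.12 × 0.244 = 2.22 m.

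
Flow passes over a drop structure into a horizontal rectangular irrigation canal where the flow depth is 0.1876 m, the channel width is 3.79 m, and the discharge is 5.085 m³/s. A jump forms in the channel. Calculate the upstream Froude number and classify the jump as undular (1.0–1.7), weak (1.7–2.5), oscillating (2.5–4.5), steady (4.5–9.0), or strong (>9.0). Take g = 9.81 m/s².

q = Q/b = 5.085/3.79 = 1.342 m²/s; V₁ = q/y₁ = 7.152 m/s. Fr₁ = V₁/√(g·y₁) = 5.272.
Fr₁ = 5.272 lies in the steady range.

Fr₁ = 5.272; steady jump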